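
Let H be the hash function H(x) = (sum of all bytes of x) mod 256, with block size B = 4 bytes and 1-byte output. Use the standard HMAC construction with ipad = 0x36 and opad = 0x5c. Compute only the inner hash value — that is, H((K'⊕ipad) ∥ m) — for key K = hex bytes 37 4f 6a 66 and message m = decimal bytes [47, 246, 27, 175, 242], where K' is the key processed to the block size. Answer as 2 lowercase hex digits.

Key hex bytes 37 4f 6a 66 is exactly B = 4 bytes: K' = 37 4f 6a 66.
K' ⊕ ipad = 01 79 5c 50.
Inner input = 01 79 5c 50 ∥ 2f f6 1b af f2.
Inner hash: sum = 1+121+92+80+47+246+27+175+242 = 1031; mod 256 = 7 → 07.

07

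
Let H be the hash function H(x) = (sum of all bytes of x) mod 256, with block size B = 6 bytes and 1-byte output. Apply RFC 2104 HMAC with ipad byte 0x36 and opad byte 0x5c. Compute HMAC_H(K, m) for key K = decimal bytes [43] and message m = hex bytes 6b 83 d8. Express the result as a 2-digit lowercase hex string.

Key decimal bytes [43] = 2b is 1 byte ≤ B = 6; zero-pad to 6 bytes: K' = 2b 00 00 00 00 00.
K' ⊕ ipad = 1d 36 36 36 36 36.  K' ⊕ opad = 77 5c 5c 5c 5c 5c.
Inner input = (K'⊕ipad) ∥ m = 1d 36 36 36 36 36 ∥ 6b 83 d8.
Inner hash: sum = 29+54+54+54+54+54+107+131+216 = 753; mod 256 = 241 → f1.
Outer input = (K'⊕opad) ∥ inner = 77 5c 5c 5c 5c 5c ∥ f1.
Outer hash (tag): sum = 119+92+92+92+92+92+241 = 820; mod 256 = 52 → 34.

34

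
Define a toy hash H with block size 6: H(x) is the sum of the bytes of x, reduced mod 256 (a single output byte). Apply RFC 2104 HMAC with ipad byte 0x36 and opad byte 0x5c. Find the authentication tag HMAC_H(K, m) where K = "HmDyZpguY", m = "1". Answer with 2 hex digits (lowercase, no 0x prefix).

7f

Key "HmDyZpguY" = 48 6d 44 79 5a 70 67 75 59 is 9 bytes > B = 6, so hash it first: H(key) = 71, then zero-pad to 6 bytes: K' = 71 00 00 00 00 00.
K' ⊕ ipad = 47 36 36 36 36 36.  K' ⊕ opad = 2d 5c 5c 5c 5c 5c.
Inner input = (K'⊕ipad) ∥ m = 47 36 36 36 36 36 ∥ 31.
Inner hash: sum = 71+54+54+54+54+54+49 = 390; mod 256 = 134 → 86.
Outer input = (K'⊕opad) ∥ inner = 2d 5c 5c 5c 5c 5c ∥ 86.
Outer hash (tag): sum = 45+92+92+92+92+92+134 = 639; mod 256 = 127 → 7f.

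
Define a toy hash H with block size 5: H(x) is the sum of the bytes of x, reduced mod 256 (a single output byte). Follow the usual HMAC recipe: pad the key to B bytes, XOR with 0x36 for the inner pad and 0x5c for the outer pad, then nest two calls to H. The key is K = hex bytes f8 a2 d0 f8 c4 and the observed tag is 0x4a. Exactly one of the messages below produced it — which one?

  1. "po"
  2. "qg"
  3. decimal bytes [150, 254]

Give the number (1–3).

2

Key hex bytes f8 a2 d0 f8 c4 is exactly B = 5 bytes: K' = f8 a2 d0 f8 c4.
K' ⊕ ipad = ce 94 e6 ce f2; K' ⊕ opad = a4 fe 8c a4 98.
m1: inner = H(ce 94 e6 ce f2 70 6f) = e7; tag = H(a4 fe 8c a4 98 e7) = 51
m2: inner = H(ce 94 e6 ce f2 71 67) = e0; tag = H(a4 fe 8c a4 98 e0) = 4a ← matches
m3: inner = H(ce 94 e6 ce f2 96 fe) = 9c; tag = H(a4 fe 8c a4 98 9c) = 06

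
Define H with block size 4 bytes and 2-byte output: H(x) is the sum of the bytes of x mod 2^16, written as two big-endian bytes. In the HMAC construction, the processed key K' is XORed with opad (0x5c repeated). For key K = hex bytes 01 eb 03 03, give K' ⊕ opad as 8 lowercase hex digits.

5db75f5f

Key hex bytes 01 eb 03 03 is exactly B = 4 bytes: K' = 01 eb 03 03.
XOR each byte with 0x5c: 01⊕5c=5d, eb⊕5c=b7, 03⊕5c=5f, 03⊕5c=5f.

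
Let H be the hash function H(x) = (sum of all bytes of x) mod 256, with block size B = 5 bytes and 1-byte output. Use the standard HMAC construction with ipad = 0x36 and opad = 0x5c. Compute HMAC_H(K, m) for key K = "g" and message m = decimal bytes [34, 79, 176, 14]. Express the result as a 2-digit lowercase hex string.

Key "g" = 67 is 1 byte ≤ B = 5; zero-pad to 5 bytes: K' = 67 00 00 00 00.
K' ⊕ ipad = 51 36 36 36 36.  K' ⊕ opad = 3b 5c 5c 5c 5c.
Inner input = (K'⊕ipad) ∥ m = 51 36 36 36 36 ∥ 22 4f b0 0e.
Inner hash: sum = 81+54+54+54+54+34+79+176+14 = 600; mod 256 = 88 → 58.
Outer input = (K'⊕opad) ∥ inner = 3b 5c 5c 5c 5c ∥ 58.
Outer hash (tag): sum = 59+92+92+92+92+88 = 515; mod 256 = 3 → 03.

03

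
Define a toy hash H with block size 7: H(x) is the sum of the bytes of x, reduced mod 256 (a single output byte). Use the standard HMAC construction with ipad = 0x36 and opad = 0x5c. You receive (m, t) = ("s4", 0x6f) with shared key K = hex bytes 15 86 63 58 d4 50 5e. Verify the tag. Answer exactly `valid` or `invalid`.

Key hex bytes 15 86 63 58 d4 50 5e is exactly B = 7 bytes: K' = 15 86 63 58 d4 50 5e.
K' ⊕ ipad = 23 b0 55 6e e2 66 68; K' ⊕ opad = 49 da 3f 04 88 0c 02.
Inner hash: sum = 35+176+85+110+226+102+104+115+52 = 1005; mod 256 = 237 → ed.
Outer hash (recomputed tag): sum = 73+218+63+4+136+12+2+237 = 745; mod 256 = 233 → e9.
Recomputed tag = e9; claimed = 6f → mismatch.

invalid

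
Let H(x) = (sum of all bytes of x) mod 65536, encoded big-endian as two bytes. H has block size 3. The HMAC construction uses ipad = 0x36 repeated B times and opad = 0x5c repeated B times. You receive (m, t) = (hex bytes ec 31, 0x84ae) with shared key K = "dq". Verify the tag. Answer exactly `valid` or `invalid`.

invalid

Key "dq" = 64 71 is 2 bytes ≤ B = 3; zero-pad to 3 bytes: K' = 64 71 00.
K' ⊕ ipad = 52 47 36; K' ⊕ opad = 38 2d 5c.
Inner hash: sum = 82+71+54+236+49 = 492 → 01 ec.
Outer hash (recomputed tag): sum = 56+45+92+1+236 = 430 → 01 ae.
Recomputed tag = 01ae; claimed = 84ae → mismatch.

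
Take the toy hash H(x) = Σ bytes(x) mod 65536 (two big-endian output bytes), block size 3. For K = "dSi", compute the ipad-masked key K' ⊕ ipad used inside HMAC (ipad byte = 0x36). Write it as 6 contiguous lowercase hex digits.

Key "dSi" = 64 53 69 is exactly B = 3 bytes: K' = 64 53 69.
XOR each byte with 0x36: 64⊕36=52, 53⊕36=65, 69⊕36=5f.

52655f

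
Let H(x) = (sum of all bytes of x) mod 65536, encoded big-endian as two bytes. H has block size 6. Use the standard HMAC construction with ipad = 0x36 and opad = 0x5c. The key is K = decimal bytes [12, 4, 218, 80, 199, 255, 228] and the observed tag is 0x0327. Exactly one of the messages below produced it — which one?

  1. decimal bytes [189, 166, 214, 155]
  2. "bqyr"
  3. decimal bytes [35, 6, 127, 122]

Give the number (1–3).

2

Key decimal bytes [12, 4, 218, 80, 199, 255, 228] = 0c 04 da 50 c7 ff e4 is 7 bytes > B = 6, so hash it first: H(key) = 03 e4, then zero-pad to 6 bytes: K' = 03 e4 00 00 00 00.
K' ⊕ ipad = 35 d2 36 36 36 36; K' ⊕ opad = 5f b8 5c 5c 5c 5c.
m1: inner = H(35 d2 36 36 36 36 bd a6 d6 9b) = 04 b3; tag = H(5f b8 5c 5c 5c 5c 04 b3) = 033e
m2: inner = H(35 d2 36 36 36 36 62 71 79 72) = 03 9d; tag = H(5f b8 5c 5c 5c 5c 03 9d) = 0327 ← matches
m3: inner = H(35 d2 36 36 36 36 23 06 7f 7a) = 03 01; tag = H(5f b8 5c 5c 5c 5c 03 01) = 028b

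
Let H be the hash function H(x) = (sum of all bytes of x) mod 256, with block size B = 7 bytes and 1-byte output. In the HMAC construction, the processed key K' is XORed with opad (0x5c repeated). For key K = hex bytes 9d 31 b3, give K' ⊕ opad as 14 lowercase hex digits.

c16def5c5c5c5c

Key hex bytes 9d 31 b3 is 3 bytes ≤ B = 7; zero-pad to 7 bytes: K' = 9d 31 b3 00 00 00 00.
XOR each byte with 0x5c: 9d⊕5c=c1, 31⊕5c=6d, b3⊕5c=ef, 00⊕5c=5c, 00⊕5c=5c, 00⊕5c=5c, 00⊕5c=5c.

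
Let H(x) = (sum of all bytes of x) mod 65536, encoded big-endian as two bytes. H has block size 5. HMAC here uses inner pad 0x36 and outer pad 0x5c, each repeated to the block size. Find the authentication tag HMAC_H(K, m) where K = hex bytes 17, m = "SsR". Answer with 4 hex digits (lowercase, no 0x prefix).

01ce

Key hex bytes 17 is 1 byte ≤ B = 5; zero-pad to 5 bytes: K' = 17 00 00 00 00.
K' ⊕ ipad = 21 36 36 36 36.  K' ⊕ opad = 4b 5c 5c 5c 5c.
Inner input = (K'⊕ipad) ∥ m = 21 36 36 36 36 ∥ 53 73 52.
Inner hash: sum = 33+54+54+54+54+83+115+82 = 529 → 02 11.
Outer input = (K'⊕opad) ∥ inner = 4b 5c 5c 5c 5c ∥ 02 11.
Outer hash (tag): sum = 75+92+92+92+92+2+17 = 462 → 01 ce.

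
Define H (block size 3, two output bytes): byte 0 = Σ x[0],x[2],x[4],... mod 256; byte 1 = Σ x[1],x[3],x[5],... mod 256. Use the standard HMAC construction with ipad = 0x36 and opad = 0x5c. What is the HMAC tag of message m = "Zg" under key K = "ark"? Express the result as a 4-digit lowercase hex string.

Key "ark" = 61 72 6b is exactly B = 3 bytes: K' = 61 72 6b.
K' ⊕ ipad = 57 44 5d.  K' ⊕ opad = 3d 2e 37.
Inner input = (K'⊕ipad) ∥ m = 57 44 5d ∥ 5a 67.
Inner hash: even-index sum = 283 mod 256 = 27; odd-index sum = 158 mod 256 = 158 → 1b 9e.
Outer input = (K'⊕opad) ∥ inner = 3d 2e 37 ∥ 1b 9e.
Outer hash (tag): even-index sum = 274 mod 256 = 18; odd-index sum = 73 mod 256 = 73 → 12 49.

1249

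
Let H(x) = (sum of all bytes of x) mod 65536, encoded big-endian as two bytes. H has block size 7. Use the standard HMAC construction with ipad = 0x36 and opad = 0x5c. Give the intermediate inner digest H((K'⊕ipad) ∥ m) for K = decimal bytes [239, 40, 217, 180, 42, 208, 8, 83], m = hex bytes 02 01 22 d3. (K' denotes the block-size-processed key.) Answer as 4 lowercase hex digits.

Key decimal bytes [239, 40, 217, 180, 42, 208, 8, 83] = ef 28 d9 b4 2a d0 08 53 is 8 bytes > B = 7, so hash it first: H(key) = 03 f9, then zero-pad to 7 bytes: K' = 03 f9 00 00 00 00 00.
K' ⊕ ipad = 35 cf 36 36 36 36 36.
Inner input = 35 cf 36 36 36 36 36 ∥ 02 01 22 d3.
Inner hash: sum = 53+207+54+54+54+54+54+2+1+34+211 = 778 → 03 0a.

030a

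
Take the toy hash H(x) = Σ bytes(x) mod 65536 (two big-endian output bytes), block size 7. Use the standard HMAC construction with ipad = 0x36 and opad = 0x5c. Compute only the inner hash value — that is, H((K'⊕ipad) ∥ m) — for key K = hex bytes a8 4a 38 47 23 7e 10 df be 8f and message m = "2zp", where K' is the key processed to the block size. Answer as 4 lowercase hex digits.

Key hex bytes a8 4a 38 47 23 7e 10 df be 8f is 10 bytes > B = 7, so hash it first: H(key) = 04 4e, then zero-pad to 7 bytes: K' = 04 4e 00 00 00 00 00.
K' ⊕ ipad = 32 78 36 36 36 36 36.
Inner input = 32 78 36 36 36 36 36 ∥ 32 7a 70.
Inner hash: sum = 50+120+54+54+54+54+54+50+122+112 = 724 → 02 d4.

02d4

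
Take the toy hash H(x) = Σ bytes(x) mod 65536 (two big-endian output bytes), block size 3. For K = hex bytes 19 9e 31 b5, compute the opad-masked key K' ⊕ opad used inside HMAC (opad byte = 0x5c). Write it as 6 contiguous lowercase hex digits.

5dc15c

Key hex bytes 19 9e 31 b5 is 4 bytes > B = 3, so hash it first: H(key) = 01 9d, then zero-pad to 3 bytes: K' = 01 9d 00.
XOR each byte with 0x5c: 01⊕5c=5d, 9d⊕5c=c1, 00⊕5c=5c.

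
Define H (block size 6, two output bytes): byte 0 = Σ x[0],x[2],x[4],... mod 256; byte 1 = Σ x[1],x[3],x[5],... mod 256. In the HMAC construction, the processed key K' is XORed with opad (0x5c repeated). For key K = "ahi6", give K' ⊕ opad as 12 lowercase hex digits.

3d34356a5c5c

Key "ahi6" = 61 68 69 36 is 4 bytes ≤ B = 6; zero-pad to 6 bytes: K' = 61 68 69 36 00 00.
XOR each byte with 0x5c: 61⊕5c=3d, 68⊕5c=34, 69⊕5c=35, 36⊕5c=6a, 00⊕5c=5c, 00⊕5c=5c.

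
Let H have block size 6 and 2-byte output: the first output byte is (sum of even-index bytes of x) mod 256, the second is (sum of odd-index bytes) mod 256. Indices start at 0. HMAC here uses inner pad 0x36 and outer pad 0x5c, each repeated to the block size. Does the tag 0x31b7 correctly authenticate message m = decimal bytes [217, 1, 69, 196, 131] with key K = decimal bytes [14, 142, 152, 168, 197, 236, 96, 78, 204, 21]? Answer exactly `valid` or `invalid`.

Key decimal bytes [14, 142, 152, 168, 197, 236, 96, 78, 204, 21] = 0e 8e 98 a8 c5 ec 60 4e cc 15 is 10 bytes > B = 6, so hash it first: H(key) = 97 85, then zero-pad to 6 bytes: K' = 97 85 00 00 00 00.
K' ⊕ ipad = a1 b3 36 36 36 36; K' ⊕ opad = cb d9 5c 5c 5c 5c.
Inner hash: even-index sum = 686 mod 256 = 174; odd-index sum = 484 mod 256 = 228 → ae e4.
Outer hash (recomputed tag): even-index sum = 561 mod 256 = 49; odd-index sum = 629 mod 256 = 117 → 31 75.
Recomputed tag = 3175; claimed = 31b7 → mismatch.

invalid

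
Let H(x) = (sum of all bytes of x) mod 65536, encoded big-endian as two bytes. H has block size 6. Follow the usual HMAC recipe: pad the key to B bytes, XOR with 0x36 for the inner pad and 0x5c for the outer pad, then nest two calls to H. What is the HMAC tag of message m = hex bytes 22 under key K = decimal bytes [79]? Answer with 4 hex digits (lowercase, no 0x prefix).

0289

Key decimal bytes [79] = 4f is 1 byte ≤ B = 6; zero-pad to 6 bytes: K' = 4f 00 00 00 00 00.
K' ⊕ ipad = 79 36 36 36 36 36.  K' ⊕ opad = 13 5c 5c 5c 5c 5c.
Inner input = (K'⊕ipad) ∥ m = 79 36 36 36 36 36 ∥ 22.
Inner hash: sum = 121+54+54+54+54+54+34 = 425 → 01 a9.
Outer input = (K'⊕opad) ∥ inner = 13 5c 5c 5c 5c 5c ∥ 01 a9.
Outer hash (tag): sum = 19+92+92+92+92+92+1+169 = 649 → 02 89.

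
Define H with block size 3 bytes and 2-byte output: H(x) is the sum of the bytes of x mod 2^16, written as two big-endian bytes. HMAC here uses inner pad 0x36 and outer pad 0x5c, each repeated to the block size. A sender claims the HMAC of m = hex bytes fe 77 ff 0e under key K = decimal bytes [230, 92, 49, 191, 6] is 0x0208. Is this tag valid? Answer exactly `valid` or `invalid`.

invalid

Key decimal bytes [230, 92, 49, 191, 6] = e6 5c 31 bf 06 is 5 bytes > B = 3, so hash it first: H(key) = 02 38, then zero-pad to 3 bytes: K' = 02 38 00.
K' ⊕ ipad = 34 0e 36; K' ⊕ opad = 5e 64 5c.
Inner hash: sum = 52+14+54+254+119+255+14 = 762 → 02 fa.
Outer hash (recomputed tag): sum = 94+100+92+2+250 = 538 → 02 1a.
Recomputed tag = 021a; claimed = 0208 → mismatch.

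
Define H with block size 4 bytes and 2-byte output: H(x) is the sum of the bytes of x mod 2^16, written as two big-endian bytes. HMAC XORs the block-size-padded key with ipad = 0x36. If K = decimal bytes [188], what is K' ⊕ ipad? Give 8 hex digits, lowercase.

8a363636

Key decimal bytes [188] = bc is 1 byte ≤ B = 4; zero-pad to 4 bytes: K' = bc 00 00 00.
XOR each byte with 0x36: bc⊕36=8a, 00⊕36=36, 00⊕36=36, 00⊕36=36.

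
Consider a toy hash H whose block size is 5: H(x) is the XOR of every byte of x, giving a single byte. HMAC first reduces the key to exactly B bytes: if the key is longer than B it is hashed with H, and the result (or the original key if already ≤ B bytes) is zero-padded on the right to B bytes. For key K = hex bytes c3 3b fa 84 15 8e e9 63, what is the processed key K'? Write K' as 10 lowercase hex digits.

|K| = 8 > B = 5, so first hash the key.
H(K): XOR c3⊕3b⊕fa⊕84⊕15⊕8e⊕e9⊕63 = 97.
Zero-pad H(K) = 97 to 5 bytes: K' = 97 00 00 00 00.

9700000000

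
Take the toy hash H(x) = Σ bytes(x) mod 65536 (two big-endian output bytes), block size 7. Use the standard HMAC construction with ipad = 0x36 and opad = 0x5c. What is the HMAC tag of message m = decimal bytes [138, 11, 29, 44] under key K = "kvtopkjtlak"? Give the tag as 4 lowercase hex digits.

03b0

Key "kvtopkjtlak" = 6b 76 74 6f 70 6b 6a 74 6c 61 6b is 11 bytes > B = 7, so hash it first: H(key) = 04 b5, then zero-pad to 7 bytes: K' = 04 b5 00 00 00 00 00.
K' ⊕ ipad = 32 83 36 36 36 36 36.  K' ⊕ opad = 58 e9 5c 5c 5c 5c 5c.
Inner input = (K'⊕ipad) ∥ m = 32 83 36 36 36 36 36 ∥ 8a 0b 1d 2c.
Inner hash: sum = 50+131+54+54+54+54+54+138+11+29+44 = 673 → 02 a1.
Outer input = (K'⊕opad) ∥ inner = 58 e9 5c 5c 5c 5c 5c ∥ 02 a1.
Outer hash (tag): sum = 88+233+92+92+92+92+92+2+161 = 944 → 03 b0.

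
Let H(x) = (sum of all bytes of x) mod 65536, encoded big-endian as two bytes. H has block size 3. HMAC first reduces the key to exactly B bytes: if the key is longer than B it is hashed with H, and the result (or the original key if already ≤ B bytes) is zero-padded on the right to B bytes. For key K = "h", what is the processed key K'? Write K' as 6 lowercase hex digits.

680000

Key "h" = 68 is 1 byte ≤ B = 3; zero-pad to 3 bytes: K' = 68 00 00.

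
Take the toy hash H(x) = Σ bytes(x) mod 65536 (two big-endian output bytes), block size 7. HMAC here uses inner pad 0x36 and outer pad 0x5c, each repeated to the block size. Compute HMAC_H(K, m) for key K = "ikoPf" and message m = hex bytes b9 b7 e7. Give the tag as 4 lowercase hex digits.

Key "ikoPf" = 69 6b 6f 50 66 is 5 bytes ≤ B = 7; zero-pad to 7 bytes: K' = 69 6b 6f 50 66 00 00.
K' ⊕ ipad = 5f 5d 59 66 50 36 36.  K' ⊕ opad = 35 37 33 0c 3a 5c 5c.
Inner input = (K'⊕ipad) ∥ m = 5f 5d 59 66 50 36 36 ∥ b9 b7 e7.
Inner hash: sum = 95+93+89+102+80+54+54+185+183+231 = 1166 → 04 8e.
Outer input = (K'⊕opad) ∥ inner = 35 37 33 0c 3a 5c 5c ∥ 04 8e.
Outer hash (tag): sum = 53+55+51+12+58+92+92+4+142 = 559 → 02 2f.

022f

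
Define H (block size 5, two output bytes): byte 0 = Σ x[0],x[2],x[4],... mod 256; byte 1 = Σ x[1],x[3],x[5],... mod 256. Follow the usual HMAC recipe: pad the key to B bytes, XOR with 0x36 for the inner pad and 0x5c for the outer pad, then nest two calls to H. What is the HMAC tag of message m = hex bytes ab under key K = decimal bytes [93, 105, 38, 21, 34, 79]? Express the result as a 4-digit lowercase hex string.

8dec

Key decimal bytes [93, 105, 38, 21, 34, 79] = 5d 69 26 15 22 4f is 6 bytes > B = 5, so hash it first: H(key) = a5 cd, then zero-pad to 5 bytes: K' = a5 cd 00 00 00.
K' ⊕ ipad = 93 fb 36 36 36.  K' ⊕ opad = f9 91 5c 5c 5c.
Inner input = (K'⊕ipad) ∥ m = 93 fb 36 36 36 ∥ ab.
Inner hash: even-index sum = 255 mod 256 = 255; odd-index sum = 476 mod 256 = 220 → ff dc.
Outer input = (K'⊕opad) ∥ inner = f9 91 5c 5c 5c ∥ ff dc.
Outer hash (tag): even-index sum = 653 mod 256 = 141; odd-index sum = 492 mod 256 = 236 → 8d ec.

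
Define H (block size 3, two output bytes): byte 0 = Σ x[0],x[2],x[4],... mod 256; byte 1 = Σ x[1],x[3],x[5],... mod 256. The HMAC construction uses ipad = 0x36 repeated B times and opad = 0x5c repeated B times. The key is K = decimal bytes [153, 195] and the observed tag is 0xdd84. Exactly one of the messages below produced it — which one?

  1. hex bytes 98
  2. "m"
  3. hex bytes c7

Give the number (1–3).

3

Key decimal bytes [153, 195] = 99 c3 is 2 bytes ≤ B = 3; zero-pad to 3 bytes: K' = 99 c3 00.
K' ⊕ ipad = af f5 36; K' ⊕ opad = c5 9f 5c.
m1: inner = H(af f5 36 98) = e5 8d; tag = H(c5 9f 5c e5 8d) = ae84
m2: inner = H(af f5 36 6d) = e5 62; tag = H(c5 9f 5c e5 62) = 8384
m3: inner = H(af f5 36 c7) = e5 bc; tag = H(c5 9f 5c e5 bc) = dd84 ← matches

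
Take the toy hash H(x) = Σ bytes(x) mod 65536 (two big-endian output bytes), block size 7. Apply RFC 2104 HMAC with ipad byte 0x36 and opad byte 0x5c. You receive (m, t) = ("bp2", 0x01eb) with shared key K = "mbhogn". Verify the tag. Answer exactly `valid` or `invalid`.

Key "mbhogn" = 6d 62 68 6f 67 6e is 6 bytes ≤ B = 7; zero-pad to 7 bytes: K' = 6d 62 68 6f 67 6e 00.
K' ⊕ ipad = 5b 54 5e 59 51 58 36; K' ⊕ opad = 31 3e 34 33 3b 32 5c.
Inner hash: sum = 91+84+94+89+81+88+54+98+112+50 = 841 → 03 49.
Outer hash (recomputed tag): sum = 49+62+52+51+59+50+92+3+73 = 491 → 01 eb.
Recomputed tag = 01eb; claimed = 01eb → match.

valid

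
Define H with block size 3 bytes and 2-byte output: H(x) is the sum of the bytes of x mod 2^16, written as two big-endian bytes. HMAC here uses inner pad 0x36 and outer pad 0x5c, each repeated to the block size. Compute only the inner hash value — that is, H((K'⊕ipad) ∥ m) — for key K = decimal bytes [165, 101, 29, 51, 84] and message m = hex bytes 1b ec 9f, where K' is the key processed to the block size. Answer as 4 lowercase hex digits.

02ab

Key decimal bytes [165, 101, 29, 51, 84] = a5 65 1d 33 54 is 5 bytes > B = 3, so hash it first: H(key) = 01 ae, then zero-pad to 3 bytes: K' = 01 ae 00.
K' ⊕ ipad = 37 98 36.
Inner input = 37 98 36 ∥ 1b ec 9f.
Inner hash: sum = 55+152+54+27+236+159 = 683 → 02 ab.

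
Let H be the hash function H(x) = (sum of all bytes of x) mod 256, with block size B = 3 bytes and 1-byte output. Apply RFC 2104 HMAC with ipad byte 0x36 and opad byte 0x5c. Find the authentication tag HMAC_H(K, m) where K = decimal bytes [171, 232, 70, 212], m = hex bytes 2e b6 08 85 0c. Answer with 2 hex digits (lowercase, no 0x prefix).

2d

Key decimal bytes [171, 232, 70, 212] = ab e8 46 d4 is 4 bytes > B = 3, so hash it first: H(key) = ad, then zero-pad to 3 bytes: K' = ad 00 00.
K' ⊕ ipad = 9b 36 36.  K' ⊕ opad = f1 5c 5c.
Inner input = (K'⊕ipad) ∥ m = 9b 36 36 ∥ 2e b6 08 85 0c.
Inner hash: sum = 155+54+54+46+182+8+133+12 = 644; mod 256 = 132 → 84.
Outer input = (K'⊕opad) ∥ inner = f1 5c 5c ∥ 84.
Outer hash (tag): sum = 241+92+92+132 = 557; mod 256 = 45 → 2d.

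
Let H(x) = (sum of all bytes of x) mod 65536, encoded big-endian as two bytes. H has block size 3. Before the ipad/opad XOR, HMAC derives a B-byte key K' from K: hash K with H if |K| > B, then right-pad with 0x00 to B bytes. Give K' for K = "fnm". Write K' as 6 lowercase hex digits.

Key "fnm" = 66 6e 6d is exactly B = 3 bytes: K' = 66 6e 6d.

666e6d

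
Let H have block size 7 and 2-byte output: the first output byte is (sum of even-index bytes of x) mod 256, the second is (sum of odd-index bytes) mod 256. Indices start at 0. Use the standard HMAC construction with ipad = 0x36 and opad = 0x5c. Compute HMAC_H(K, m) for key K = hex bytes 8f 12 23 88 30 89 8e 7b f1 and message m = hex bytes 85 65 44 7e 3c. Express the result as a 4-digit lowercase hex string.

6a56

Key hex bytes 8f 12 23 88 30 89 8e 7b f1 is 9 bytes > B = 7, so hash it first: H(key) = 61 9e, then zero-pad to 7 bytes: K' = 61 9e 00 00 00 00 00.
K' ⊕ ipad = 57 a8 36 36 36 36 36.  K' ⊕ opad = 3d c2 5c 5c 5c 5c 5c.
Inner input = (K'⊕ipad) ∥ m = 57 a8 36 36 36 36 36 ∥ 85 65 44 7e 3c.
Inner hash: even-index sum = 476 mod 256 = 220; odd-index sum = 537 mod 256 = 25 → dc 19.
Outer input = (K'⊕opad) ∥ inner = 3d c2 5c 5c 5c 5c 5c ∥ dc 19.
Outer hash (tag): even-index sum = 362 mod 256 = 106; odd-index sum = 598 mod 256 = 86 → 6a 56.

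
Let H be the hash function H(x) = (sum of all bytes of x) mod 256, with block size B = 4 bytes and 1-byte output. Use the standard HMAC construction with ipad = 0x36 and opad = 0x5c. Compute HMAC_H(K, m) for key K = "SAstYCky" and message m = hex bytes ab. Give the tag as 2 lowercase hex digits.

Key "SAstYCky" = 53 41 73 74 59 43 6b 79 is 8 bytes > B = 4, so hash it first: H(key) = fb, then zero-pad to 4 bytes: K' = fb 00 00 00.
K' ⊕ ipad = cd 36 36 36.  K' ⊕ opad = a7 5c 5c 5c.
Inner input = (K'⊕ipad) ∥ m = cd 36 36 36 ∥ ab.
Inner hash: sum = 205+54+54+54+171 = 538; mod 256 = 26 → 1a.
Outer input = (K'⊕opad) ∥ inner = a7 5c 5c 5c ∥ 1a.
Outer hash (tag): sum = 167+92+92+92+26 = 469; mod 256 = 213 → d5.

d5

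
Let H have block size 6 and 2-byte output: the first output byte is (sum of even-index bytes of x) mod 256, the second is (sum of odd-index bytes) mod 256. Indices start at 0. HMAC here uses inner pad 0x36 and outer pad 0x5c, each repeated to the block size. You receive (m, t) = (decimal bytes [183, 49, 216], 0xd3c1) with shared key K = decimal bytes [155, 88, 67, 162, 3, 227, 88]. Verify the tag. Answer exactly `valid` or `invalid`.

invalid

Key decimal bytes [155, 88, 67, 162, 3, 227, 88] = 9b 58 43 a2 03 e3 58 is 7 bytes > B = 6, so hash it first: H(key) = 39 dd, then zero-pad to 6 bytes: K' = 39 dd 00 00 00 00.
K' ⊕ ipad = 0f eb 36 36 36 36; K' ⊕ opad = 65 81 5c 5c 5c 5c.
Inner hash: even-index sum = 522 mod 256 = 10; odd-index sum = 392 mod 256 = 136 → 0a 88.
Outer hash (recomputed tag): even-index sum = 295 mod 256 = 39; odd-index sum = 449 mod 256 = 193 → 27 c1.
Recomputed tag = 27c1; claimed = d3c1 → mismatch.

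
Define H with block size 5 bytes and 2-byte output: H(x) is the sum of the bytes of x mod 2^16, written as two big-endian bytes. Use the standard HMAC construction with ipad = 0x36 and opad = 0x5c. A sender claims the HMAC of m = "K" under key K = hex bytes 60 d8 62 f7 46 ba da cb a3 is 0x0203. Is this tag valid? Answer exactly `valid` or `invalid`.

Key hex bytes 60 d8 62 f7 46 ba da cb a3 is 9 bytes > B = 5, so hash it first: H(key) = 05 d9, then zero-pad to 5 bytes: K' = 05 d9 00 00 00.
K' ⊕ ipad = 33 ef 36 36 36; K' ⊕ opad = 59 85 5c 5c 5c.
Inner hash: sum = 51+239+54+54+54+75 = 527 → 02 0f.
Outer hash (recomputed tag): sum = 89+133+92+92+92+2+15 = 515 → 02 03.
Recomputed tag = 0203; claimed = 0203 → match.

valid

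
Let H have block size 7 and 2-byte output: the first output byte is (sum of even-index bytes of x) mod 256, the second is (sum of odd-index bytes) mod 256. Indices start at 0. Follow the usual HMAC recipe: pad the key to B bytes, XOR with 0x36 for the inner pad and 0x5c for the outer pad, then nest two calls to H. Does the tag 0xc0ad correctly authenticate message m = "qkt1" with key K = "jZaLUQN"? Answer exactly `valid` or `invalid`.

invalid

Key "jZaLUQN" = 6a 5a 61 4c 55 51 4e is exactly B = 7 bytes: K' = 6a 5a 61 4c 55 51 4e.
K' ⊕ ipad = 5c 6c 57 7a 63 67 78; K' ⊕ opad = 36 06 3d 10 09 0d 12.
Inner hash: even-index sum = 554 mod 256 = 42; odd-index sum = 562 mod 256 = 50 → 2a 32.
Outer hash (recomputed tag): even-index sum = 192 mod 256 = 192; odd-index sum = 77 mod 256 = 77 → c0 4d.
Recomputed tag = c04d; claimed = c0ad → mismatch.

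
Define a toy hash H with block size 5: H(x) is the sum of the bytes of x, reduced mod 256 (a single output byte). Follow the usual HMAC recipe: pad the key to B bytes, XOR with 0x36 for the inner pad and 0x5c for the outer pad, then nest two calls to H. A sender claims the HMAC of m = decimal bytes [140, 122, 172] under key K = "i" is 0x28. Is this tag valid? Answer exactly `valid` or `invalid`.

Key "i" = 69 is 1 byte ≤ B = 5; zero-pad to 5 bytes: K' = 69 00 00 00 00.
K' ⊕ ipad = 5f 36 36 36 36; K' ⊕ opad = 35 5c 5c 5c 5c.
Inner hash: sum = 95+54+54+54+54+140+122+172 = 745; mod 256 = 233 → e9.
Outer hash (recomputed tag): sum = 53+92+92+92+92+233 = 654; mod 256 = 142 → 8e.
Recomputed tag = 8e; claimed = 28 → mismatch.

invalid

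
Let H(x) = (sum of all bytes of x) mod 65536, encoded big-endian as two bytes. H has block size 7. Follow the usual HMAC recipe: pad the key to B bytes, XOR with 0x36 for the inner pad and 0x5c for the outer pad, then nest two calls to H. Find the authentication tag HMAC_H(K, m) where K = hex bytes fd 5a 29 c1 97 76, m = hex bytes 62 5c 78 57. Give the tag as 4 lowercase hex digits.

03ff

Key hex bytes fd 5a 29 c1 97 76 is 6 bytes ≤ B = 7; zero-pad to 7 bytes: K' = fd 5a 29 c1 97 76 00.
K' ⊕ ipad = cb 6c 1f f7 a1 40 36.  K' ⊕ opad = a1 06 75 9d cb 2a 5c.
Inner input = (K'⊕ipad) ∥ m = cb 6c 1f f7 a1 40 36 ∥ 62 5c 78 57.
Inner hash: sum = 203+108+31+247+161+64+54+98+92+120+87 = 1265 → 04 f1.
Outer input = (K'⊕opad) ∥ inner = a1 06 75 9d cb 2a 5c ∥ 04 f1.
Outer hash (tag): sum = 161+6+117+157+203+42+92+4+241 = 1023 → 03 ff.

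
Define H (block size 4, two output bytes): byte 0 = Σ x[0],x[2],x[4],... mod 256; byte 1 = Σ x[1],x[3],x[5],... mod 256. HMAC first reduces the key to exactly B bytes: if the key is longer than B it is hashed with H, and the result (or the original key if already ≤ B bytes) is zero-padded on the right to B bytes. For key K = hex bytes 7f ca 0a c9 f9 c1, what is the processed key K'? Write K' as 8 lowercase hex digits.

|K| = 6 > B = 4, so first hash the key.
H(K): even-index sum = 386 mod 256 = 130; odd-index sum = 596 mod 256 = 84 → 82 54.
Zero-pad H(K) = 82 54 to 4 bytes: K' = 82 54 00 00.

82540000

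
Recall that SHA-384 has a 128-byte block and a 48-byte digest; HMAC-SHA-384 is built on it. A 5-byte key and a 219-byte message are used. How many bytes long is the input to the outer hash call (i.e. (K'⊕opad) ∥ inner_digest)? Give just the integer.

Key is 5 ≤ 128 bytes, zero-padded: |K'| = 128.
Outer input = (K'⊕opad) ∥ H(inner) → 128 + 48 = 176 bytes.

176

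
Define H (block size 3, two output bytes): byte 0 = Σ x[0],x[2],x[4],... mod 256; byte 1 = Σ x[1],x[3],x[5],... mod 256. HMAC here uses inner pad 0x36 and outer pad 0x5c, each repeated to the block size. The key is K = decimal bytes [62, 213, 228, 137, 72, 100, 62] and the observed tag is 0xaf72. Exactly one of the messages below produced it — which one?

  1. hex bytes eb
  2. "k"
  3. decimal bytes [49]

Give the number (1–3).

2

Key decimal bytes [62, 213, 228, 137, 72, 100, 62] = 3e d5 e4 89 48 64 3e is 7 bytes > B = 3, so hash it first: H(key) = a8 c2, then zero-pad to 3 bytes: K' = a8 c2 00.
K' ⊕ ipad = 9e f4 36; K' ⊕ opad = f4 9e 5c.
m1: inner = H(9e f4 36 eb) = d4 df; tag = H(f4 9e 5c d4 df) = 2f72
m2: inner = H(9e f4 36 6b) = d4 5f; tag = H(f4 9e 5c d4 5f) = af72 ← matches
m3: inner = H(9e f4 36 31) = d4 25; tag = H(f4 9e 5c d4 25) = 7572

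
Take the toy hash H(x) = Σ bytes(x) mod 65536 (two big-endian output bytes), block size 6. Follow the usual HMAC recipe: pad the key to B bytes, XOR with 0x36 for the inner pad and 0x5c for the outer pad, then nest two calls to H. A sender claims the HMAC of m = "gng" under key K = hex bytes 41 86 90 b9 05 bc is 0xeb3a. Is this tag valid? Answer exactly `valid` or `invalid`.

invalid

Key hex bytes 41 86 90 b9 05 bc is exactly B = 6 bytes: K' = 41 86 90 b9 05 bc.
K' ⊕ ipad = 77 b0 a6 8f 33 8a; K' ⊕ opad = 1d da cc e5 59 e0.
Inner hash: sum = 119+176+166+143+51+138+103+110+103 = 1109 → 04 55.
Outer hash (recomputed tag): sum = 29+218+204+229+89+224+4+85 = 1082 → 04 3a.
Recomputed tag = 043a; claimed = eb3a → mismatch.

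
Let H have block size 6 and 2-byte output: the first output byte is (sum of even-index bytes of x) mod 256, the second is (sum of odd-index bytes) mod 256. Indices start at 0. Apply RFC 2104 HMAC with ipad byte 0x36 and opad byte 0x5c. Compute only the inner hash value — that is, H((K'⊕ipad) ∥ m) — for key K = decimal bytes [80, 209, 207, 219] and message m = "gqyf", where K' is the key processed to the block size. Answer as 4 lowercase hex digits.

Key decimal bytes [80, 209, 207, 219] = 50 d1 cf db is 4 bytes ≤ B = 6; zero-pad to 6 bytes: K' = 50 d1 cf db 00 00.
K' ⊕ ipad = 66 e7 f9 ed 36 36.
Inner input = 66 e7 f9 ed 36 36 ∥ 67 71 79 66.
Inner hash: even-index sum = 629 mod 256 = 117; odd-index sum = 737 mod 256 = 225 → 75 e1.

75e1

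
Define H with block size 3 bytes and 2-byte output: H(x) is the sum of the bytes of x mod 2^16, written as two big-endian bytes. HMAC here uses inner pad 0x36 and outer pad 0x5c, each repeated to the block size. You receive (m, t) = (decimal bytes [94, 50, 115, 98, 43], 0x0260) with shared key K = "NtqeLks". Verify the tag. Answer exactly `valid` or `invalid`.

invalid

Key "NtqeLks" = 4e 74 71 65 4c 6b 73 is 7 bytes > B = 3, so hash it first: H(key) = 02 c2, then zero-pad to 3 bytes: K' = 02 c2 00.
K' ⊕ ipad = 34 f4 36; K' ⊕ opad = 5e 9e 5c.
Inner hash: sum = 52+244+54+94+50+115+98+43 = 750 → 02 ee.
Outer hash (recomputed tag): sum = 94+158+92+2+238 = 584 → 02 48.
Recomputed tag = 0248; claimed = 0260 → mismatch.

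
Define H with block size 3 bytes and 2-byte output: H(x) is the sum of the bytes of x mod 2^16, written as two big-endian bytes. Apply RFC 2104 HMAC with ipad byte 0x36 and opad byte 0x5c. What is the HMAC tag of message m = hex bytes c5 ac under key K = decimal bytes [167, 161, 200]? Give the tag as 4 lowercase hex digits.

0326

Key decimal bytes [167, 161, 200] = a7 a1 c8 is exactly B = 3 bytes: K' = a7 a1 c8.
K' ⊕ ipad = 91 97 fe.  K' ⊕ opad = fb fd 94.
Inner input = (K'⊕ipad) ∥ m = 91 97 fe ∥ c5 ac.
Inner hash: sum = 145+151+254+197+172 = 919 → 03 97.
Outer input = (K'⊕opad) ∥ inner = fb fd 94 ∥ 03 97.
Outer hash (tag): sum = 251+253+148+3+151 = 806 → 03 26.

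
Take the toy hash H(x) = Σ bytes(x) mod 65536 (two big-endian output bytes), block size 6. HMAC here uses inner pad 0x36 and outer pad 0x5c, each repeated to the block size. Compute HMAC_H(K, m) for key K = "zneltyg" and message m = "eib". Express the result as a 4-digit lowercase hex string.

029a

Key "zneltyg" = 7a 6e 65 6c 74 79 67 is 7 bytes > B = 6, so hash it first: H(key) = 03 0d, then zero-pad to 6 bytes: K' = 03 0d 00 00 00 00.
K' ⊕ ipad = 35 3b 36 36 36 36.  K' ⊕ opad = 5f 51 5c 5c 5c 5c.
Inner input = (K'⊕ipad) ∥ m = 35 3b 36 36 36 36 ∥ 65 69 62.
Inner hash: sum = 53+59+54+54+54+54+101+105+98 = 632 → 02 78.
Outer input = (K'⊕opad) ∥ inner = 5f 51 5c 5c 5c 5c ∥ 02 78.
Outer hash (tag): sum = 95+81+92+92+92+92+2+120 = 666 → 02 9a.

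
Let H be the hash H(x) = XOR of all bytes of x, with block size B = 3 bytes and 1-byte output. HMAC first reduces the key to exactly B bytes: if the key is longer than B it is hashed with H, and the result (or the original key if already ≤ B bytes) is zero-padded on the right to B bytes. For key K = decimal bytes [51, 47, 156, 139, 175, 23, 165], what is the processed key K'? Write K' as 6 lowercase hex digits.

160000

|K| = 7 > B = 3, so first hash the key.
H(K): XOR 33⊕2f⊕9c⊕8b⊕af⊕17⊕a5 = 16.
Zero-pad H(K) = 16 to 3 bytes: K' = 16 00 00.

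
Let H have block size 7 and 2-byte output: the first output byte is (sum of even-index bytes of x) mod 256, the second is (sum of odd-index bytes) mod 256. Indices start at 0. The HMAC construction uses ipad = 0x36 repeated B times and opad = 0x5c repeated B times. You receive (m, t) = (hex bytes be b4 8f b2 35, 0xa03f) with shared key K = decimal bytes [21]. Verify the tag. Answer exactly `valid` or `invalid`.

invalid

Key decimal bytes [21] = 15 is 1 byte ≤ B = 7; zero-pad to 7 bytes: K' = 15 00 00 00 00 00 00.
K' ⊕ ipad = 23 36 36 36 36 36 36; K' ⊕ opad = 49 5c 5c 5c 5c 5c 5c.
Inner hash: even-index sum = 555 mod 256 = 43; odd-index sum = 548 mod 256 = 36 → 2b 24.
Outer hash (recomputed tag): even-index sum = 385 mod 256 = 129; odd-index sum = 319 mod 256 = 63 → 81 3f.
Recomputed tag = 813f; claimed = a03f → mismatch.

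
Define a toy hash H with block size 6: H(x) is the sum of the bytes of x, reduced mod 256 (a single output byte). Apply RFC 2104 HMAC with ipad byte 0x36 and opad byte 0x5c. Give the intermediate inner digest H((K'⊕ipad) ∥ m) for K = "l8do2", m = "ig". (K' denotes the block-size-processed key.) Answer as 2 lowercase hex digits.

Key "l8do2" = 6c 38 64 6f 32 is 5 bytes ≤ B = 6; zero-pad to 6 bytes: K' = 6c 38 64 6f 32 00.
K' ⊕ ipad = 5a 0e 52 59 04 36.
Inner input = 5a 0e 52 59 04 36 ∥ 69 67.
Inner hash: sum = 90+14+82+89+4+54+105+103 = 541; mod 256 = 29 → 1d.

1d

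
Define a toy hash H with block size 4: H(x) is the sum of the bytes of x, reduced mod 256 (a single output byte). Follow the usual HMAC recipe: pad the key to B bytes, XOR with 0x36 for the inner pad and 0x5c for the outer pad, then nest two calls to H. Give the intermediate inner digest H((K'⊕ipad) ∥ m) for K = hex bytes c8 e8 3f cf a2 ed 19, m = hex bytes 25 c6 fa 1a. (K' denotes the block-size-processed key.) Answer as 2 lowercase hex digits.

Key hex bytes c8 e8 3f cf a2 ed 19 is 7 bytes > B = 4, so hash it first: H(key) = 66, then zero-pad to 4 bytes: K' = 66 00 00 00.
K' ⊕ ipad = 50 36 36 36.
Inner input = 50 36 36 36 ∥ 25 c6 fa 1a.
Inner hash: sum = 80+54+54+54+37+198+250+26 = 753; mod 256 = 241 → f1.

f1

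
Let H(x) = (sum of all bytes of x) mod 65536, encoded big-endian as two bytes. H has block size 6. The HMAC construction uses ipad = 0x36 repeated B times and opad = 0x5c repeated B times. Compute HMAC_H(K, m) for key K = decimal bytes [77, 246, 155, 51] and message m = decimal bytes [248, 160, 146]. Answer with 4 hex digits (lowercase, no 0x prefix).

Key decimal bytes [77, 246, 155, 51] = 4d f6 9b 33 is 4 bytes ≤ B = 6; zero-pad to 6 bytes: K' = 4d f6 9b 33 00 00.
K' ⊕ ipad = 7b c0 ad 05 36 36.  K' ⊕ opad = 11 aa c7 6f 5c 5c.
Inner input = (K'⊕ipad) ∥ m = 7b c0 ad 05 36 36 ∥ f8 a0 92.
Inner hash: sum = 123+192+173+5+54+54+248+160+146 = 1155 → 04 83.
Outer input = (K'⊕opad) ∥ inner = 11 aa c7 6f 5c 5c ∥ 04 83.
Outer hash (tag): sum = 17+170+199+111+92+92+4+131 = 816 → 03 30.

0330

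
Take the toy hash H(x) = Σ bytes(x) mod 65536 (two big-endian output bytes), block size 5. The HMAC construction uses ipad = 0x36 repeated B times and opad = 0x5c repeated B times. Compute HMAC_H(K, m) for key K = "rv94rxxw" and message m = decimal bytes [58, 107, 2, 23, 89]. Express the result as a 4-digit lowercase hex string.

01ed

Key "rv94rxxw" = 72 76 39 34 72 78 78 77 is 8 bytes > B = 5, so hash it first: H(key) = 03 2e, then zero-pad to 5 bytes: K' = 03 2e 00 00 00.
K' ⊕ ipad = 35 18 36 36 36.  K' ⊕ opad = 5f 72 5c 5c 5c.
Inner input = (K'⊕ipad) ∥ m = 35 18 36 36 36 ∥ 3a 6b 02 17 59.
Inner hash: sum = 53+24+54+54+54+58+107+2+23+89 = 518 → 02 06.
Outer input = (K'⊕opad) ∥ inner = 5f 72 5c 5c 5c ∥ 02 06.
Outer hash (tag): sum = 95+114+92+92+92+2+6 = 493 → 01 ed.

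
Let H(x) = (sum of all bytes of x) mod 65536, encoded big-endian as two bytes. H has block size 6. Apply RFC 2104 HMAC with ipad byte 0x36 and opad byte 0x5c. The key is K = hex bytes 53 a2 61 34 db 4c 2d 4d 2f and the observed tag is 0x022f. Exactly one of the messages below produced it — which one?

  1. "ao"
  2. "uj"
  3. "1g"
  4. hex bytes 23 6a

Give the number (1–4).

2

Key hex bytes 53 a2 61 34 db 4c 2d 4d 2f is 9 bytes > B = 6, so hash it first: H(key) = 03 5a, then zero-pad to 6 bytes: K' = 03 5a 00 00 00 00.
K' ⊕ ipad = 35 6c 36 36 36 36; K' ⊕ opad = 5f 06 5c 5c 5c 5c.
m1: inner = H(35 6c 36 36 36 36 61 6f) = 02 49; tag = H(5f 06 5c 5c 5c 5c 02 49) = 0220
m2: inner = H(35 6c 36 36 36 36 75 6a) = 02 58; tag = H(5f 06 5c 5c 5c 5c 02 58) = 022f ← matches
m3: inner = H(35 6c 36 36 36 36 31 67) = 02 11; tag = H(5f 06 5c 5c 5c 5c 02 11) = 01e8
m4: inner = H(35 6c 36 36 36 36 23 6a) = 02 06; tag = H(5f 06 5c 5c 5c 5c 02 06) = 01dd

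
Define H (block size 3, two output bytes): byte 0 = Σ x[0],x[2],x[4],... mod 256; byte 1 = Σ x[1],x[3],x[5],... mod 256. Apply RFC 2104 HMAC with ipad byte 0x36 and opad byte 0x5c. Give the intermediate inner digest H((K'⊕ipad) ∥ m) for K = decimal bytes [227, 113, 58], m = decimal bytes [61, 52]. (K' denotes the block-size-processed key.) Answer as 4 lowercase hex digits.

1584

Key decimal bytes [227, 113, 58] = e3 71 3a is exactly B = 3 bytes: K' = e3 71 3a.
K' ⊕ ipad = d5 47 0c.
Inner input = d5 47 0c ∥ 3d 34.
Inner hash: even-index sum = 277 mod 256 = 21; odd-index sum = 132 mod 256 = 132 → 15 84.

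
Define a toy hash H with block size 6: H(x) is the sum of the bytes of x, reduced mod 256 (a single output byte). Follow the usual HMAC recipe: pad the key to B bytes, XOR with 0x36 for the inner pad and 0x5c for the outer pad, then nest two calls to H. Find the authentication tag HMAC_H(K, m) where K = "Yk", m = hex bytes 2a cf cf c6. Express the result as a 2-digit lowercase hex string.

Key "Yk" = 59 6b is 2 bytes ≤ B = 6; zero-pad to 6 bytes: K' = 59 6b 00 00 00 00.
K' ⊕ ipad = 6f 5d 36 36 36 36.  K' ⊕ opad = 05 37 5c 5c 5c 5c.
Inner input = (K'⊕ipad) ∥ m = 6f 5d 36 36 36 36 ∥ 2a cf cf c6.
Inner hash: sum = 111+93+54+54+54+54+42+207+207+198 = 1074; mod 256 = 50 → 32.
Outer input = (K'⊕opad) ∥ inner = 05 37 5c 5c 5c 5c ∥ 32.
Outer hash (tag): sum = 5+55+92+92+92+92+50 = 478; mod 256 = 222 → de.

de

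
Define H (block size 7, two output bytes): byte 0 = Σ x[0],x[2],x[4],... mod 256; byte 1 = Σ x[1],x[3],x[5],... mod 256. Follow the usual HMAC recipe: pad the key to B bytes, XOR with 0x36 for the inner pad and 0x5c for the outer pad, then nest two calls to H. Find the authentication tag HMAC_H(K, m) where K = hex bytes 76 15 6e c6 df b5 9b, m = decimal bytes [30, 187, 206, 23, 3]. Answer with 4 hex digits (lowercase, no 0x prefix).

Key hex bytes 76 15 6e c6 df b5 9b is exactly B = 7 bytes: K' = 76 15 6e c6 df b5 9b.
K' ⊕ ipad = 40 23 58 f0 e9 83 ad.  K' ⊕ opad = 2a 49 32 9a 83 e9 c7.
Inner input = (K'⊕ipad) ∥ m = 40 23 58 f0 e9 83 ad ∥ 1e bb ce 17 03.
Inner hash: even-index sum = 768 mod 256 = 0; odd-index sum = 645 mod 256 = 133 → 00 85.
Outer input = (K'⊕opad) ∥ inner = 2a 49 32 9a 83 e9 c7 ∥ 00 85.
Outer hash (tag): even-index sum = 555 mod 256 = 43; odd-index sum = 460 mod 256 = 204 → 2b cc.

2bcc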